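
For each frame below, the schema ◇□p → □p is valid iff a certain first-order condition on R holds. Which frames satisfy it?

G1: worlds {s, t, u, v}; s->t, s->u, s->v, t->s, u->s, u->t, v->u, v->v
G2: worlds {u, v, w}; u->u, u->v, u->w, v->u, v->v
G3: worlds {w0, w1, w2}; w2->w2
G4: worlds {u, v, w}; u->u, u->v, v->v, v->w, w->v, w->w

Frame correspondent (Sahlqvist): ∀x ∀y ∀z (Rxy ∧ Rxz → Ryz) — i.e. the Euclidean property.
G1: fails — Rsv and Rst but not Rvt.
G2: fails — Ruv and Ruw but not Rvw.
G3: condition met.
G4: fails — Ruv and Ruu but not Rvu.
Valid on: G3.

G3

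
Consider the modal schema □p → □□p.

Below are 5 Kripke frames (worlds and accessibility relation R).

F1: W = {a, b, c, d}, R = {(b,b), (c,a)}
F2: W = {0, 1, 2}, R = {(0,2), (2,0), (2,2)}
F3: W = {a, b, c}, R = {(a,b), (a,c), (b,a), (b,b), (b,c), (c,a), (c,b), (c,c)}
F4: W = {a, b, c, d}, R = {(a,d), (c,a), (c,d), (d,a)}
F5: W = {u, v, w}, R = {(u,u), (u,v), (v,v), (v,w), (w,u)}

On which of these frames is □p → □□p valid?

This is the axiom for transitivity; its first-order frame correspondent is ∀x ∀y ∀z (Rxy ∧ Ryz → Rxz).
F1: satisfies the condition.
F2: fails — R02 and R20 but not R00.
F3: fails — Rab and Rba but not Raa.
F4: fails — Rad and Rda but not Raa.
F5: fails — Ruv and Rvw but not Ruw.

F1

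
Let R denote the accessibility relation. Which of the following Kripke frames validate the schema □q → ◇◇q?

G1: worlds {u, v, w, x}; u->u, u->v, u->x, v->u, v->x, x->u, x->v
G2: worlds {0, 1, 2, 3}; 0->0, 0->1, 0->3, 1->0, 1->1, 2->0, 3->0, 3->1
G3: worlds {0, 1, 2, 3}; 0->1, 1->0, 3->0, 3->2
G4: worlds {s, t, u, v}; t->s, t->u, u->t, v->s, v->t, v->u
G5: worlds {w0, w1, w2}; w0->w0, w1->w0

G2

The schema corresponds to a generalized confluence (Geach) condition: ∀x ∃w (xRw ∧ xR²w).
G1: fails — at w but no t with wRt and wR²t.
G2: ✓.
G3: fails — at 0 but no w with 0Rw and 0R²w.
G4: fails — at s but no w with sRw and sR²w.
G5: fails — at w2 but no w with w2Rw and w2R²w.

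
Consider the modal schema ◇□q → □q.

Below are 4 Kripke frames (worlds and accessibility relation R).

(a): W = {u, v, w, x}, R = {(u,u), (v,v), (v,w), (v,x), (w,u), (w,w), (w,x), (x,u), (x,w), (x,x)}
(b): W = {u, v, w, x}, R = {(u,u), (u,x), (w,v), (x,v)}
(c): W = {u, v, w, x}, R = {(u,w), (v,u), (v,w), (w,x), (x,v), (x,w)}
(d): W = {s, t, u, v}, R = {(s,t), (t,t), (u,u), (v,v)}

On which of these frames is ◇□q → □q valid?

This is the axiom for a generalized confluence (Geach) condition; its first-order frame correspondent is ∀x ∀y ∀z ((xRy ∧ xRz) → ∃w (yRw ∧ z = w)).
(a): fails — vRw, vRv but no t with wRt and v=t.
(b): fails — uRx, uRu but no t with xRt and u=t.
(c): fails — uRw, uRw but no t with wRt and w=t.
(d): condition met.
Valid on: (d).

(d)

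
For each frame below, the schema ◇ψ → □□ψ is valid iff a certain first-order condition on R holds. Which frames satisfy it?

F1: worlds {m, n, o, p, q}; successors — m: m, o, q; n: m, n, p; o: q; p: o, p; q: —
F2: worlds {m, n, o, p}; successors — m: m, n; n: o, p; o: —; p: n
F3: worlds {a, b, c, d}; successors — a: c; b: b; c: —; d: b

F3

Frame correspondent (Sahlqvist): ∀x ∀y ∀z ((xRy ∧ xR²z) → ∃w (y = w ∧ z = w)) — i.e. a generalized confluence (Geach) condition.
F1: fails — mRm, mR²o but m ≠ o.
F2: fails — mRm, mR²n but m ≠ n.
F3: ✓.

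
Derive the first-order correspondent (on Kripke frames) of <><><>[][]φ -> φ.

forall x forall y (x R^3 y -> exists w (y R^2 w & x = w))

This is a Sahlqvist (Geach-type) schema ◇^3□^2φ → □^0◇^0φ.
Minimal-valuation argument: fix x; take any y with xR^3y and any z with xR^0z. Set V(φ) to the set of worlds R-reachable from y in exactly 2 steps. Then □^2φ holds at y, so the antecedent holds at x; validity forces ◇^0φ at z, giving a w with zR^0w and yR^2w.
First-order correspondent: forall x forall y (x R^3 y -> exists w (y R^2 w & x = w)).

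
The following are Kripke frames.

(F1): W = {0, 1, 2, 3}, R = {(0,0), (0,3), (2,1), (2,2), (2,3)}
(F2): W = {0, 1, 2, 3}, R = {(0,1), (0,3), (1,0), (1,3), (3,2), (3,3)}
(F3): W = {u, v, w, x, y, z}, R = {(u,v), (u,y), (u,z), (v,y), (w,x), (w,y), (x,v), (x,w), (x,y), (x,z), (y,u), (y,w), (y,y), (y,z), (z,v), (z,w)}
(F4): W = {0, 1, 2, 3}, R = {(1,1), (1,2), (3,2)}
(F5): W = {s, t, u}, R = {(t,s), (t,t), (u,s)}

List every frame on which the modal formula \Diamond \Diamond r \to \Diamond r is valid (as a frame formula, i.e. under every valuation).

(F1), (F4), (F5)

This is the axiom for transitivity; its first-order frame correspondent is \forall x \forall y \forall z (Rxy \wedge Ryz \to Rxz).
(F1): satisfies the condition.
(F2): fails — R10 and R01 but not R11.
(F3): fails — Ruz and Rzw but not Ruw.
(F4): satisfies the condition.
(F5): satisfies the condition.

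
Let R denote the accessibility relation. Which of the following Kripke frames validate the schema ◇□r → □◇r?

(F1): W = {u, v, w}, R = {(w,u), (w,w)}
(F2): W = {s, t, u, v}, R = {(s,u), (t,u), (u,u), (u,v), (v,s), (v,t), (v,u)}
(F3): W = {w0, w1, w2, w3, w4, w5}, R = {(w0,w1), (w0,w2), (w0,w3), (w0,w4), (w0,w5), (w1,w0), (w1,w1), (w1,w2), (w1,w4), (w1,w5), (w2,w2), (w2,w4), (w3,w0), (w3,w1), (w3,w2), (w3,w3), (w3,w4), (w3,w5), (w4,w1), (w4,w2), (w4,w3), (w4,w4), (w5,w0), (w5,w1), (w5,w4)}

(F2), (F3)

Frame correspondent (Sahlqvist): ∀x ∀y ∀z (Rxy ∧ Rxz → ∃w (Ryw ∧ Rzw)) — i.e. convergence.
(F1): fails — Rww and Rwu but w and u have no common successor.
(F2): satisfies the condition.
(F3): satisfies the condition.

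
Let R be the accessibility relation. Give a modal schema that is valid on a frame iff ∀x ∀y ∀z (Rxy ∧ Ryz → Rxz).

The condition is transitivity. The 4 schema □ψ → □□ψ defines it.
Suppose □ψ→□□ψ is valid. Take Rxy, Ryz and set V(ψ)={w : Rxw}. Then □ψ at x, so □□ψ at x, so □ψ at y, so ψ at z, i.e. Rxz.

□ψ → □□ψ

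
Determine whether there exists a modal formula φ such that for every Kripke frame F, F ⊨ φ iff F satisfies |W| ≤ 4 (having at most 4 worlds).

Not definable by any modal formula

Any modally definable frame class is closed under disjoint unions.
Any modal formula valid on each of 5 disjoint one-world frames is valid on their disjoint union (validity is preserved under disjoint unions). Each one-world frame has |W|=1≤4, but the union has |W|=5.
So the class is not modally definable.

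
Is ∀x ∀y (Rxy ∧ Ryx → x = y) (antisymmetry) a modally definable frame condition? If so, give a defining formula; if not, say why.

Modal frame validity is preserved under surjective bounded morphisms.
The 4-cycle (worlds 0,1,2,3 with 0→1→2→3→0) is antisymmetric. Sending even-indexed worlds to s and odd-indexed worlds to t is a surjective bounded morphism onto the two-world frame with s↔t, which is not antisymmetric.
Hence antisymmetry is not modally definable.

Not definable by any modal formula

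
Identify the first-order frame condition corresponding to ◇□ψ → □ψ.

the Euclidean property: ∀x ∀y ∀z (Rxy ∧ Rxz → Ryz)

Equivalently (dual form): ◇ψ → □◇ψ.
Suppose ◇ψ→□◇ψ is valid. Take Rxy, Rxz and set V(ψ)={y}. Then ◇ψ at x, so □◇ψ at x, so ◇ψ at z, so some w with Rzw has ψ; w=y, i.e. Rzy. By symmetry of the argument, Ryz.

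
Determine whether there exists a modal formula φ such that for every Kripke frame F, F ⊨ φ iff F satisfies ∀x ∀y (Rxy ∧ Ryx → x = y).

If a class were modally definable it would be closed under surjective bounded morphisms (Goldblatt–Thomason).
The 8-cycle (worlds w0,w1,w2,w3,w4,w5,w6,w7 with w0→w1→w2→w3→w4→w5→w6→w7→w0) is antisymmetric. Sending even-indexed worlds to s and odd-indexed worlds to t is a surjective bounded morphism onto the two-world frame with s↔t, which is not antisymmetric.
So the class is not modally definable.

Not definable by any modal formula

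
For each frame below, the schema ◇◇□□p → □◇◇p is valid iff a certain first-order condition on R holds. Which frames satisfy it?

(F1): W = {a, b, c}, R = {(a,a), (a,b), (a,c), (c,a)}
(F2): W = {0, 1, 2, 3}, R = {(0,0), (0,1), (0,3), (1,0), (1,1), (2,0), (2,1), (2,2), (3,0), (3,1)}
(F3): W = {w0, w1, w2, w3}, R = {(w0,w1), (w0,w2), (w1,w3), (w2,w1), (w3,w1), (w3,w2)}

(F2)

Frame correspondent (Sahlqvist): ∀x ∀y ∀z ((xR²y ∧ xRz) → ∃w (yR²w ∧ zR²w)) — i.e. a generalized confluence (Geach) condition.
(F1): fails — aR²a, aRb but no w with aR²w and bR²w.
(F2): condition met.
(F3): fails — w0R²w1, w0Rw2 but no w with w1R²w and w2R²w.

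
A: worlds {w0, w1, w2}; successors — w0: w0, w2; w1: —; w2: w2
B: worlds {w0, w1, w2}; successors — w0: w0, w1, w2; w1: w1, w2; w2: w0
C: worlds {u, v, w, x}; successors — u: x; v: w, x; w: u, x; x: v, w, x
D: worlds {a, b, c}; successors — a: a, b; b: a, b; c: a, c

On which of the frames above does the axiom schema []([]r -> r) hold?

The schema corresponds to shift-reflexivity: forall x forall y (Rxy -> Ryy).
A: condition met.
B: fails — Rw1w2 but not Rw2w2.
C: fails — Rxw but not Rww.
D: condition met.
Valid on: A, D.

A, D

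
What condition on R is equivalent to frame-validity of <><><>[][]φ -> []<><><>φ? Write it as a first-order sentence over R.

This is a Sahlqvist (Geach-type) schema ◇^3□^2φ → □^1◇^3φ.
Minimal-valuation argument: fix x; take any y with xR^3y and any z with xR^1z. Set V(φ) to the set of worlds R-reachable from y in exactly 2 steps. Then □^2φ holds at y, so the antecedent holds at x; validity forces ◇^3φ at z, giving a w with zR^3w and yR^2w.
First-order correspondent: forall x forall y forall z ((x R^3 y & xRz) -> exists w (y R^2 w & z R^3 w)).

forall x forall y forall z ((x R^3 y & xRz) -> exists w (y R^2 w & z R^3 w))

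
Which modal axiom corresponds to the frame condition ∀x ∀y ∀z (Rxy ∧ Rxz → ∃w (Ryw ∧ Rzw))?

◇□p → □◇p

A defining formula is ◇□p → □◇p (the .2 axiom).
Suppose ◇□p→□◇p is valid. Take Rxy, Rxz and set V(p)={w : Ryw}. Then □p at y so ◇□p at x, so □◇p at x, so ◇p at z, giving w with Rzw and Ryw.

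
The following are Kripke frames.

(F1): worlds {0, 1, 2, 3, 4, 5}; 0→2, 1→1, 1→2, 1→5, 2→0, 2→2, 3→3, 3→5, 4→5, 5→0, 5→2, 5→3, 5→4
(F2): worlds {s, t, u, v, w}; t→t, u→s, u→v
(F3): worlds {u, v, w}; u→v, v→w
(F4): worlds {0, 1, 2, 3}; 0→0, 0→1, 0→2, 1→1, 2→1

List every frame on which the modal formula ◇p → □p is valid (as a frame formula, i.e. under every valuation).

(F3)

Frame correspondent (Sahlqvist): ∀x ∀y ∀z (Rxy ∧ Rxz → y = z) — i.e. partial functionality.
(F1): fails — 1 sees both 1 and 2.
(F2): fails — u sees both s and v.
(F3): ✓.
(F4): fails — 0 sees both 0 and 1.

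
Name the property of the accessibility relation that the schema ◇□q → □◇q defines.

Suppose ◇□q→□◇q is valid. Take Rxy, Rxz and set V(q)={w : Ryw}. Then □q at y so ◇□q at x, so □◇q at x, so ◇q at z, giving w with Rzw and Ryw.

convergence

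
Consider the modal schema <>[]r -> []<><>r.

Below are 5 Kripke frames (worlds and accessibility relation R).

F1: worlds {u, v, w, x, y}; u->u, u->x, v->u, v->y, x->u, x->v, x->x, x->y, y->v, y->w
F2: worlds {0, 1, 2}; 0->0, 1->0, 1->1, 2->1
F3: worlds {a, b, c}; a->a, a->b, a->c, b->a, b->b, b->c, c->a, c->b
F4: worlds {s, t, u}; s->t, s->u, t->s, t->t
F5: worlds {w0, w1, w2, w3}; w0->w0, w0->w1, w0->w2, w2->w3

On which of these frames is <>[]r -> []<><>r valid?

F2, F3

The schema corresponds to a generalized confluence (Geach) condition: forall x forall y forall z ((xRy & xRz) -> exists w (yRw & z R^2 w)).
F1: fails — vRy, vRy but no t with yRt and yR²t.
F2: satisfies the condition.
F3: satisfies the condition.
F4: fails — sRt, sRu but no w with tRw and uR²w.
F5: fails — w0Rw0, w0Rw1 but no w with w0Rw and w1R²w.
Valid on: F2, F3.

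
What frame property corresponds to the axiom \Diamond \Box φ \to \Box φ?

the Euclidean property

This is frame-equivalent to ◇φ → □◇φ (substitute ¬φ for φ and contrapose).
Suppose ◇φ→□◇φ is valid. Take Rxy, Rxz and set V(φ)={y}. Then ◇φ at x, so □◇φ at x, so ◇φ at z, so some w with Rzw has φ; w=y, i.e. Rzy. By symmetry of the argument, Ryz.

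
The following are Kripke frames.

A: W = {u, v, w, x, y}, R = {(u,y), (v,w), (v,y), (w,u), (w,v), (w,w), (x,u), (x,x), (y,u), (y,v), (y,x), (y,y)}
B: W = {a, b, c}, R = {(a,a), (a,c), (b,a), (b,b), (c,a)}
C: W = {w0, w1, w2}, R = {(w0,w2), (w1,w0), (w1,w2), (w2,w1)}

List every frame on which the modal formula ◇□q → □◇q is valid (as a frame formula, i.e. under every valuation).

B

The schema corresponds to convergence: ∀x ∀y ∀z (Rxy ∧ Rxz → ∃w (Ryw ∧ Rzw)).
A: fails — Rww and Rwu but w and u have no common successor.
B: satisfies the condition.
C: fails — Rw1w2 and Rw1w0 but w2 and w0 have no common successor.
Valid on: B.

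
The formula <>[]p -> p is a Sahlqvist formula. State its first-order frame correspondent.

Replacing p by ¬p and contraposing gives the equivalent schema p → □◇p.
Suppose p→□◇p is valid. Take Rxy and set V(p)={x}. Then p at x, so □◇p at x, so ◇p at y, so some z with Ryz has p; z=x, i.e. Ryx.
Conversely, any frame satisfying forall x forall y (Rxy -> Ryx) validates the schema.
So the correspondent is symmetry.

symmetry: forall x forall y (Rxy -> Ryx)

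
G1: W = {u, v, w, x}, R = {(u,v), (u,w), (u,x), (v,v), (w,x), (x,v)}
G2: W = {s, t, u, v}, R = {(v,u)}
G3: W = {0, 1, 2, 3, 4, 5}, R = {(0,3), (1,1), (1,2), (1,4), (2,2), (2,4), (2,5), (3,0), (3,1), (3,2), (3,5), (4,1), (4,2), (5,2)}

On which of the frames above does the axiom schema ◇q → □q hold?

G2

The schema corresponds to partial functionality: ∀x ∀y ∀z (Rxy ∧ Rxz → y = z).
G1: fails — u sees both v and w.
G2: satisfies the condition.
G3: fails — 1 sees both 1 and 2.
Valid on: G2.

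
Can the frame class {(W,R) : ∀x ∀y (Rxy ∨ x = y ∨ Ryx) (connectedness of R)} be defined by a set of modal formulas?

Not modally definable

If a class were modally definable it would be closed under disjoint unions (Goldblatt–Thomason).
Take 4 disjoint single-world reflexive frames: each is trivially connected, but their disjoint union has 4 worlds with no edge between distinct components, so it is not connected.
So no modal formula (or set of formulas) defines exactly the connected frames.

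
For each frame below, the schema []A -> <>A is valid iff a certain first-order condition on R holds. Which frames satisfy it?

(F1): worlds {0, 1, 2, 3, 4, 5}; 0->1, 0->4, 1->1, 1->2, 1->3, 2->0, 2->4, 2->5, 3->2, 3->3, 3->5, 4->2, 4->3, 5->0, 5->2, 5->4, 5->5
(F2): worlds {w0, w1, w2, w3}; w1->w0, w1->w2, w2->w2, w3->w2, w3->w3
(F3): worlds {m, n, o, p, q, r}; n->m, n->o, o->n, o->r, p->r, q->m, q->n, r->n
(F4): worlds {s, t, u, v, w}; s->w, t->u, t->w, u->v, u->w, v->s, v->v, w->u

Frame correspondent (Sahlqvist): forall x exists y Rxy — i.e. seriality.
(F1): satisfies the condition.
(F2): fails — world w0 has no successor.
(F3): fails — world m has no successor.
(F4): satisfies the condition.
Valid on: (F1), (F4).

(F1), (F4)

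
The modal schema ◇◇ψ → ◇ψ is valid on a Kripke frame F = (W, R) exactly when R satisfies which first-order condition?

Transitivity

This is frame-equivalent to □ψ → □□ψ (substitute ¬ψ for ψ and contrapose).
Suppose □ψ→□□ψ is valid. Take Rxy, Ryz and set V(ψ)={w : Rxw}. Then □ψ at x, so □□ψ at x, so □ψ at y, so ψ at z, i.e. Rxz.
Conversely, any frame satisfying ∀x ∀y ∀z (Rxy ∧ Ryz → Rxz) validates the schema.
So the correspondent is transitivity.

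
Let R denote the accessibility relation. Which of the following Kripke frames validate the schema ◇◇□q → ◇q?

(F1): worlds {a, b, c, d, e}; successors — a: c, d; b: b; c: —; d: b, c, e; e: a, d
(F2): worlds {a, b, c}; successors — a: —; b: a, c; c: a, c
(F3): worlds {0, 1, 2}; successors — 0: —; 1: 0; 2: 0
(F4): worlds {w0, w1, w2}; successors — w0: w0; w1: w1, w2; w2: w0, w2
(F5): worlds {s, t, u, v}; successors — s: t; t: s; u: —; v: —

The schema corresponds to a generalized confluence (Geach) condition: ∀x ∀y (xR²y → ∃w (yRw ∧ xRw)).
(F1): fails — aR²b but no w with bRw and aRw.
(F2): fails — bR²a but no w with aRw and bRw.
(F3): condition met.
(F4): fails — w1R²w0 but no w with w0Rw and w1Rw.
(F5): condition met.
Valid on: (F3), (F5).

(F3), (F5)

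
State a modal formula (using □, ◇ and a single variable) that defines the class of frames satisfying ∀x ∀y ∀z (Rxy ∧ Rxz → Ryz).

◇q → □◇q

A defining formula is ◇q → □◇q (the 5 axiom).
Suppose ◇q→□◇q is valid. Take Rxy, Rxz and set V(q)={y}. Then ◇q at x, so □◇q at x, so ◇q at z, so some w with Rzw has q; w=y, i.e. Rzy. By symmetry of the argument, Ryz.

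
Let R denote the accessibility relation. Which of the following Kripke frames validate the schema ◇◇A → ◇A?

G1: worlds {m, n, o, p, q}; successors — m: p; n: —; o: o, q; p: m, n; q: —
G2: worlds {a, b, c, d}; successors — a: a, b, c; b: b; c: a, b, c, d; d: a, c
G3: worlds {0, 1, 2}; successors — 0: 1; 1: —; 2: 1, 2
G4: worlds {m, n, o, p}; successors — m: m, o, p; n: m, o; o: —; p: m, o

G3

Frame correspondent (Sahlqvist): ∀x ∀y ∀z (Rxy ∧ Ryz → Rxz) — i.e. transitivity.
G1: fails — Rpm and Rmp but not Rpp.
G2: fails — Rdc and Rcd but not Rdd.
G3: condition met.
G4: fails — Rpm and Rmp but not Rpp.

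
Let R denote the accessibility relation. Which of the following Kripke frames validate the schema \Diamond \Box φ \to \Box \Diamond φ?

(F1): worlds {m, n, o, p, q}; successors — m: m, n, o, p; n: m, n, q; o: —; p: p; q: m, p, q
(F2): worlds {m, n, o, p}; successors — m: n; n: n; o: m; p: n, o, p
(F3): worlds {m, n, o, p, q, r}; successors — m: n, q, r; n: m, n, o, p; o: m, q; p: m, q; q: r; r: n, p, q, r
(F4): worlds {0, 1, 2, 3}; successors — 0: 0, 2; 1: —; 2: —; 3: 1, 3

Frame correspondent (Sahlqvist): \forall x \forall y \forall z (Rxy \wedge Rxz \to \exists w (Ryw \wedge Rzw)) — i.e. convergence.
(F1): fails — Rmo and Rmo but o and o have no common successor.
(F2): fails — Rpn and Rpo but n and o have no common successor.
(F3): fails — Rmq and Rmn but q and n have no common successor.
(F4): fails — R00 and R02 but 0 and 2 have no common successor.
Valid on no frame.

none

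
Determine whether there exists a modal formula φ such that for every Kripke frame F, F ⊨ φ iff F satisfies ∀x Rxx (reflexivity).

The condition is reflexivity. A defining modal formula is □q → q.
Suppose □q→q is valid. At any x set V(q)={w : Rxw}. Then □q holds at x, so q holds at x, i.e. Rxx.

Definable; □q → q defines it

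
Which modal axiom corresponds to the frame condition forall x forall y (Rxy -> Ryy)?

□(□r → r)

A defining formula is □(□r → r) (the T□ axiom).
Suppose □(□r→r) is valid. Take Rxy and set V(r)={w : Ryw}. Then at y, □r holds; since □(□r→r) at x, □r→r at y, so r at y, i.e. Ryy.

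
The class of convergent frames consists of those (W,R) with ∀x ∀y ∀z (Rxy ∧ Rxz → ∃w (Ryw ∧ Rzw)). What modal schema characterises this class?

A defining formula is ◇□p → □◇p (the .2 axiom).

◇□p → □◇p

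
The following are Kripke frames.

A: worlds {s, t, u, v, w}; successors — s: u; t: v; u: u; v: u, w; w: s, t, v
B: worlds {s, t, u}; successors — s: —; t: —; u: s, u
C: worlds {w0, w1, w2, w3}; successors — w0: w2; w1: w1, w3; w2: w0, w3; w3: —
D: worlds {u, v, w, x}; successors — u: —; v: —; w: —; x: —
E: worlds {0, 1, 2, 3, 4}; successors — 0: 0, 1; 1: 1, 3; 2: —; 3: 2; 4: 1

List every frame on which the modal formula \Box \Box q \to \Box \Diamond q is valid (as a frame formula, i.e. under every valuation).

Frame correspondent (Sahlqvist): \forall x \forall z (xRz \to \exists w (x R^2 w \wedge zRw)) — i.e. a generalized confluence (Geach) condition.
A: satisfies the condition.
B: fails — uRs but no w with uR²w and sRw.
C: fails — w1Rw3 but no w with w1R²w and w3Rw.
D: satisfies the condition.
E: fails — 3R2 but no w with 3R²w and 2Rw.

A, D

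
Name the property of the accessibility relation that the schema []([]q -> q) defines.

This is the T□ axiom.
It corresponds to shift-reflexivity: forall x forall y (Rxy -> Ryy).

Shift-reflexivity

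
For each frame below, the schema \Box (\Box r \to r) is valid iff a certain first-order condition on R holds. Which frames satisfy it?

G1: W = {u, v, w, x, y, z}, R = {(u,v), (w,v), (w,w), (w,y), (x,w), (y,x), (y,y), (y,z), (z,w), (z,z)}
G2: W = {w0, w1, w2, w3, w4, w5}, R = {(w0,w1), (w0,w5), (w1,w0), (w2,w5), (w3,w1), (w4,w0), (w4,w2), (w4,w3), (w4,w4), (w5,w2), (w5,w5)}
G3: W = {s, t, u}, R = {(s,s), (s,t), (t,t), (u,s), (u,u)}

The schema corresponds to shift-reflexivity: \forall x \forall y (Rxy \to Ryy).
G1: fails — Ruv but not Rvv.
G2: fails — Rw1w0 but not Rw0w0.
G3: condition met.
Valid on: G3.

G3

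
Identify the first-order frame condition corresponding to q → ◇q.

Replacing q by ¬q and contraposing gives the equivalent schema □q → q.
Suppose □q→q is valid. At any x set V(q)={w : Rxw}. Then □q holds at x, so q holds at x, i.e. Rxx.

Reflexivity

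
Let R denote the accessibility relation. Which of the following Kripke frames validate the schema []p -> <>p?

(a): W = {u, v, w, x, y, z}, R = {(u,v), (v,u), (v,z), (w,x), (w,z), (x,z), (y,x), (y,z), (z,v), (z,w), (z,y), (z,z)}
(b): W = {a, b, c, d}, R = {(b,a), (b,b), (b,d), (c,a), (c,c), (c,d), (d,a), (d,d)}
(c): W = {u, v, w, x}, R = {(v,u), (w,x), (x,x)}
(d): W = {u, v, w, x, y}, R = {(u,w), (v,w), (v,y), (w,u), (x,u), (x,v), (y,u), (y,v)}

(a), (d)

The schema corresponds to seriality: forall x exists y Rxy.
(a): ✓.
(b): fails — world a has no successor.
(c): fails — world u has no successor.
(d): ✓.
Valid on: (a), (d).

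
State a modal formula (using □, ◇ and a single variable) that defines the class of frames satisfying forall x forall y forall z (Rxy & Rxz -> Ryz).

◇r → □◇r

A defining formula is ◇r → □◇r (the 5 axiom).
Suppose ◇r→□◇r is valid. Take Rxy, Rxz and set V(r)={y}. Then ◇r at x, so □◇r at x, so ◇r at z, so some w with Rzw has r; w=y, i.e. Rzy. By symmetry of the argument, Ryz.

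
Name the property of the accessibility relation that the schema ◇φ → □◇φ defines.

the Euclidean property: ∀x ∀y ∀z (Rxy ∧ Rxz → Ryz)

Suppose ◇φ→□◇φ is valid. Take Rxy, Rxz and set V(φ)={y}. Then ◇φ at x, so □◇φ at x, so ◇φ at z, so some w with Rzw has φ; w=y, i.e. Rzy. By symmetry of the argument, Ryz.
Conversely, on a frame with the Euclidean property the schema holds at every world under every valuation.
Frame condition: ∀x ∀y ∀z (Rxy ∧ Rxz → Ryz).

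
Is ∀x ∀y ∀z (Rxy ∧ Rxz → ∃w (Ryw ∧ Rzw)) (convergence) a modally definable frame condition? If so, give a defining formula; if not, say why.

The condition is convergence. A defining modal formula is ◇□q → □◇q.
Suppose ◇□q→□◇q is valid. Take Rxy, Rxz and set V(q)={w : Ryw}. Then □q at y so ◇□q at x, so □◇q at x, so ◇q at z, giving w with Rzw and Ryw.

Yes — defined by ◇□q → □◇q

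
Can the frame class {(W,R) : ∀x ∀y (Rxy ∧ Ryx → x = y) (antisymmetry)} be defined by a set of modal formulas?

If a class were modally definable it would be closed under surjective bounded morphisms (Goldblatt–Thomason).
The 4-cycle (worlds a,b,c,d with a→b→c→d→a) is antisymmetric. Sending even-indexed worlds to s and odd-indexed worlds to t is a surjective bounded morphism onto the two-world frame with s↔t, which is not antisymmetric.
So the class is not modally definable.

No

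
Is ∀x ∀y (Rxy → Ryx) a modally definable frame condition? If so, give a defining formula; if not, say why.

The condition is symmetry. A defining modal formula is p → □◇p.

Yes, by p → □◇p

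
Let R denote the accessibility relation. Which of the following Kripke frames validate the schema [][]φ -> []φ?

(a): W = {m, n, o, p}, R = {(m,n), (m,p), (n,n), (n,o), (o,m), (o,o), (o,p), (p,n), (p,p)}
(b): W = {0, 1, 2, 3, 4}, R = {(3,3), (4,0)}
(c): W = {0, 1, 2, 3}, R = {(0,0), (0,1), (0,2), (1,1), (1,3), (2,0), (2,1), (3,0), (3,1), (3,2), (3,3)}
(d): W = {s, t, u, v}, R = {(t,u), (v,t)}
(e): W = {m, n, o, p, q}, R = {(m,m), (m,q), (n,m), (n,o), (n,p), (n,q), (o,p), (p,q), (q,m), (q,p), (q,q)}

The schema corresponds to density: forall x forall y (Rxy -> exists z (Rxz & Rzy)).
(a): condition met.
(b): fails — R40 but no z with R4z and Rz0.
(c): condition met.
(d): fails — Rtu but no z with Rtz and Rzu.
(e): fails — Rop but no z with Roz and Rzp.
Valid on: (a), (c).

(a), (c)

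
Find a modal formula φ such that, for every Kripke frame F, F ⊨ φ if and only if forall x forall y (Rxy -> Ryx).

s → □◇s

A defining formula is s → □◇s (the B axiom).
Suppose s→□◇s is valid. Take Rxy and set V(s)={x}. Then s at x, so □◇s at x, so ◇s at y, so some z with Ryz has s; z=x, i.e. Ryx.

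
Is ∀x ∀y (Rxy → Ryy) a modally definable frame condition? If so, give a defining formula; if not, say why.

Definable; □(□q → q) defines it

This is a Sahlqvist condition; the T□ axiom □(□q → q) defines it.
Suppose □(□q→q) is valid. Take Rxy and set V(q)={w : Ryw}. Then at y, □q holds; since □(□q→q) at x, □q→q at y, so q at y, i.e. Ryy.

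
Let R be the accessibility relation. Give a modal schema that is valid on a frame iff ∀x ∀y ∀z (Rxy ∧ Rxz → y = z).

◇s → □s

A defining formula is ◇s → □s (the CD axiom).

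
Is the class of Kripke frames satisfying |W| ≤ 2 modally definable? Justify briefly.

Any modally definable frame class is closed under disjoint unions.
Any modal formula valid on each of 3 disjoint one-world frames is valid on their disjoint union (validity is preserved under disjoint unions). Each one-world frame has |W|=1≤2, but the union has |W|=3.
So the class is not modally definable.

No — not modally definable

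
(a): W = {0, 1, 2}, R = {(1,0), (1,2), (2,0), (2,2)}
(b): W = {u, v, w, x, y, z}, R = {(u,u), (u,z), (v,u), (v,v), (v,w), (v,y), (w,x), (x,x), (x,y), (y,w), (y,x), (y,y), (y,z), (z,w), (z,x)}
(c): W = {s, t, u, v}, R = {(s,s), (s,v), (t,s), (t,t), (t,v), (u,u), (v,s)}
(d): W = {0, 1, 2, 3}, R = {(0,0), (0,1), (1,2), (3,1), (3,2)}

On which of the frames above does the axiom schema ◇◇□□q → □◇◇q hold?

Frame correspondent (Sahlqvist): ∀x ∀y ∀z ((xR²y ∧ xRz) → ∃w (yR²w ∧ zR²w)) — i.e. a generalized confluence (Geach) condition.
(a): fails — 1R²0, 1R0 but no w with 0R²w and 0R²w.
(b): satisfies the condition.
(c): satisfies the condition.
(d): fails — 0R²0, 0R1 but no w with 0R²w and 1R²w.

(b), (c)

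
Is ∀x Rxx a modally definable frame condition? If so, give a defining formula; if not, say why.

Yes: it is reflexivity, defined by the T schema □q → q.

Definable; □q → q defines it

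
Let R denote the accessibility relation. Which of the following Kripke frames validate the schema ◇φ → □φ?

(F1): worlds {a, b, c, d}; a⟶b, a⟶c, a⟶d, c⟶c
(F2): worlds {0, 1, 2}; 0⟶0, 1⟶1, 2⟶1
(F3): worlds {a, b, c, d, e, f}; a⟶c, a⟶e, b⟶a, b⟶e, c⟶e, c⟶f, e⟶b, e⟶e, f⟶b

The schema corresponds to partial functionality: ∀x ∀y ∀z (Rxy ∧ Rxz → y = z).
(F1): fails — a sees both b and c.
(F2): condition met.
(F3): fails — a sees both c and e.
Valid on: (F2).

(F2)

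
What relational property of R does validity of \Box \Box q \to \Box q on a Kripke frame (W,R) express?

This is the C4 axiom.
Its frame correspondent is density — \forall x \forall y (Rxy \to \exists z (Rxz \wedge Rzy)).

density: \forall x \forall y (Rxy \to \exists z (Rxz \wedge Rzy))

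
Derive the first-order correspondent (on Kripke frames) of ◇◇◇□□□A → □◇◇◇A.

This is a Sahlqvist (Geach-type) schema ◇^3□^3A → □^1◇^3A.
Minimal-valuation argument: fix x; take any y with xR^3y and any z with xR^1z. Set V(A) to the set of worlds R-reachable from y in exactly 3 steps. Then □^3A holds at y, so the antecedent holds at x; validity forces ◇^3A at z, giving a w with zR^3w and yR^3w.
First-order correspondent: ∀x ∀y ∀z ((xR³y ∧ xRz) → ∃w (yR³w ∧ zR³w)).

∀x ∀y ∀z ((xR³y ∧ xRz) → ∃w (yR³w ∧ zR³w))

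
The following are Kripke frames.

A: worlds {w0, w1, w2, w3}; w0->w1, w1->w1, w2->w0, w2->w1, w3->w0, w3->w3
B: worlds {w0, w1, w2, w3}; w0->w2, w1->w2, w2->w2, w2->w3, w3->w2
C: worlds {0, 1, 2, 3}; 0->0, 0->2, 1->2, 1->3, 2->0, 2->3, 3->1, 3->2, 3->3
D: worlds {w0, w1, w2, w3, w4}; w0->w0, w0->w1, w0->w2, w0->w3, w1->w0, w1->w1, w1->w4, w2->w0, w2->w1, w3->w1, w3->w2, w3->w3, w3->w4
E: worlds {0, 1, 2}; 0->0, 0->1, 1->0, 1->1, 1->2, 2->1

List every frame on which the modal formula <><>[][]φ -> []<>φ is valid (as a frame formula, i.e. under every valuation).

This is the axiom for a generalized confluence (Geach) condition; its first-order frame correspondent is forall x forall y forall z ((x R^2 y & xRz) -> exists w (y R^2 w & zRw)).
A: fails — w3R²w0, w3Rw3 but no w with w0R²w and w3Rw.
B: ✓.
C: ✓.
D: fails — w0R²w4, w0Rw0 but no w with w4R²w and w0Rw.
E: ✓.

B, C, E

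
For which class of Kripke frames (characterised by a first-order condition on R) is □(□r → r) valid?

shift-reflexivity: ∀x ∀y (Rxy → Ryy)

This schema is the T□ axiom.
It corresponds to shift-reflexivity: ∀x ∀y (Rxy → Ryy).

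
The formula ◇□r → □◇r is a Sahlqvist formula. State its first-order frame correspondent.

Suppose ◇□r→□◇r is valid. Take Rxy, Rxz and set V(r)={w : Ryw}. Then □r at y so ◇□r at x, so □◇r at x, so ◇r at z, giving w with Rzw and Ryw.

convergence: ∀x ∀y ∀z (Rxy ∧ Rxz → ∃w (Ryw ∧ Rzw))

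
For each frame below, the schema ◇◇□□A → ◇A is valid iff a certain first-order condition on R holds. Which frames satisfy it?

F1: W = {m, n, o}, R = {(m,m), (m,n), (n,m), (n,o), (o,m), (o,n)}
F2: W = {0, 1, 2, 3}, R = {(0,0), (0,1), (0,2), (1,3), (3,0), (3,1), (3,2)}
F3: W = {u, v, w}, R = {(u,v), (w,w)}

The schema corresponds to a generalized confluence (Geach) condition: ∀x ∀y (xR²y → ∃w (yR²w ∧ xRw)).
F1: satisfies the condition.
F2: fails — 0R²2 but no w with 2R²w and 0Rw.
F3: satisfies the condition.

F1, F3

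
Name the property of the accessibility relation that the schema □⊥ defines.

Emptiness of R

□⊥ is valid iff no world has any successor (otherwise □⊥ fails at any world with one).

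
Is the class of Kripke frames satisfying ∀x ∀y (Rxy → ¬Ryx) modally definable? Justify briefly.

Modal frame validity is preserved under surjective bounded morphisms.
The 4-cycle (worlds 0,1,2,3 with 0→1→2→3→0) is asymmetric. Mapping every world to a single reflexive point • is a surjective bounded morphism, and the reflexive point is not asymmetric (R•• but asymmetry requires ¬R••).
Hence asymmetry is not modally definable.

No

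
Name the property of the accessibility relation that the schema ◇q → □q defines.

partial functionality: ∀x ∀y ∀z (Rxy ∧ Rxz → y = z)

Suppose ◇q→□q is valid. Take Rxy, Rxz and set V(q)={y}. Then ◇q at x, so □q at x, so q at z, i.e. z=y.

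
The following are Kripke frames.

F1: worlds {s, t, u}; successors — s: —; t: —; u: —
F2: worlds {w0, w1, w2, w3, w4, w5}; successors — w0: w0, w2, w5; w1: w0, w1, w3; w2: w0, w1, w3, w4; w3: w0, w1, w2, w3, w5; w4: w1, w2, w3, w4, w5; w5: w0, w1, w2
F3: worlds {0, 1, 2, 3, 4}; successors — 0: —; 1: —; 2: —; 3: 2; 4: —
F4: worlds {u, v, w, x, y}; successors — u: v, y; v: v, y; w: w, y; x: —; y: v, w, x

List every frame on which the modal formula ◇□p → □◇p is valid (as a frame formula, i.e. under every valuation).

The schema corresponds to convergence: ∀x ∀y ∀z (Rxy ∧ Rxz → ∃w (Ryw ∧ Rzw)).
F1: ✓.
F2: ✓.
F3: fails — R32 and R32 but 2 and 2 have no common successor.
F4: fails — Ryx and Ryx but x and x have no common successor.

F1, F2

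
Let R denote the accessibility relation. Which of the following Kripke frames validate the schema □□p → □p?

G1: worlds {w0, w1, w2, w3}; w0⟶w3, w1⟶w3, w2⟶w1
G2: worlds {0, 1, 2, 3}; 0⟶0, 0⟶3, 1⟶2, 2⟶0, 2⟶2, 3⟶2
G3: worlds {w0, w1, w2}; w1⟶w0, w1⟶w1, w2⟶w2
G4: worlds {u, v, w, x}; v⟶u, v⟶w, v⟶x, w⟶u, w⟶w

This is the axiom for density; its first-order frame correspondent is ∀x ∀y (Rxy → ∃z (Rxz ∧ Rzy)).
G1: fails — Rw0w3 but no z with Rw0z and Rzw3.
G2: holds.
G3: holds.
G4: fails — Rvx but no z with Rvz and Rzx.

G2, G3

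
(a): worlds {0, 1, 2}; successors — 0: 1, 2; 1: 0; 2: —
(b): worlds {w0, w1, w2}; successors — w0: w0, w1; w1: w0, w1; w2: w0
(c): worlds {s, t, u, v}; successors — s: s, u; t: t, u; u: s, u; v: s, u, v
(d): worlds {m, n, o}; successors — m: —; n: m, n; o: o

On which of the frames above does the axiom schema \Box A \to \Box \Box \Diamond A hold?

The schema corresponds to a generalized confluence (Geach) condition: \forall x \forall z (x R^2 z \to \exists w (xRw \wedge zRw)).
(a): fails — 1R²2 but no w with 1Rw and 2Rw.
(b): ✓.
(c): ✓.
(d): fails — nR²m but no w with nRw and mRw.
Valid on: (b), (c).

(b), (c)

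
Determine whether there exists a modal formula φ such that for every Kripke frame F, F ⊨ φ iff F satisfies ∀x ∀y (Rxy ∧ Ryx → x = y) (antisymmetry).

Modal frame validity is preserved under surjective bounded morphisms.
The 8-cycle (worlds 0,1,2,3,4,5,6,7 with 0→1→2→3→4→5→6→7→0) is antisymmetric. Sending even-indexed worlds to • and odd-indexed worlds to ∘ is a surjective bounded morphism onto the two-world frame with •↔∘, which is not antisymmetric.
Hence antisymmetry is not modally definable.

No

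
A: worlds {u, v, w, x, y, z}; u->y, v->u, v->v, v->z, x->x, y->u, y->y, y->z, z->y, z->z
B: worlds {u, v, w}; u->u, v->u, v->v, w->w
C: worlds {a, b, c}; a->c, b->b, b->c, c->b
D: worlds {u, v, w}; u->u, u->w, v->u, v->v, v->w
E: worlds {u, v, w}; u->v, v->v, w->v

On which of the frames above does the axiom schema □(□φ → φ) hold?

Frame correspondent (Sahlqvist): ∀x ∀y (Rxy → Ryy) — i.e. shift-reflexivity.
A: fails — Rvu but not Ruu.
B: condition met.
C: fails — Rac but not Rcc.
D: fails — Ruw but not Rww.
E: condition met.

B, E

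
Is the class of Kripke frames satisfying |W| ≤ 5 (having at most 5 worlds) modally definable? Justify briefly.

Modal frame validity is preserved under disjoint unions.
Any modal formula valid on each of 6 disjoint one-world frames is valid on their disjoint union (validity is preserved under disjoint unions). Each one-world frame has |W|=1≤5, but the union has |W|=6.
So no modal formula (or set of formulas) defines exactly the |W|≤5 frames.

Not definable by any modal formula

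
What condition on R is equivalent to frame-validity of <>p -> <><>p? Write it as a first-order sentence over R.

This is a Sahlqvist (Geach-type) schema ◇^1□^0p → □^0◇^2p.
Minimal-valuation argument: fix x; take any y with xR^1y and any z with xR^0z. Set V(p) to the set of worlds R-reachable from y in exactly 0 steps. Then □^0p holds at y, so the antecedent holds at x; validity forces ◇^2p at z, giving a w with zR^2w and yR^0w.
First-order correspondent: forall x forall y (xRy -> exists w (y = w & x R^2 w)).

forall x forall y (xRy -> exists w (y = w & x R^2 w))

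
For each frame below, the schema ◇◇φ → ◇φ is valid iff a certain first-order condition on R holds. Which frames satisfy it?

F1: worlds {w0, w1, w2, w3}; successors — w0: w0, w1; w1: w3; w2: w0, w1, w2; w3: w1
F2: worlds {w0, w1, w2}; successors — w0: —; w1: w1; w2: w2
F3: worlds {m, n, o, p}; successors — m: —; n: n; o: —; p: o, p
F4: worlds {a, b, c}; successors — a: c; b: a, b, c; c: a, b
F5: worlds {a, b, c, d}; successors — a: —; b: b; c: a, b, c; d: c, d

The schema corresponds to transitivity: ∀x ∀y ∀z (Rxy ∧ Ryz → Rxz).
F1: fails — Rw3w1 and Rw1w3 but not Rw3w3.
F2: condition met.
F3: condition met.
F4: fails — Rcb and Rbc but not Rcc.
F5: fails — Rdc and Rcb but not Rdb.
Valid on: F2, F3.

F2, F3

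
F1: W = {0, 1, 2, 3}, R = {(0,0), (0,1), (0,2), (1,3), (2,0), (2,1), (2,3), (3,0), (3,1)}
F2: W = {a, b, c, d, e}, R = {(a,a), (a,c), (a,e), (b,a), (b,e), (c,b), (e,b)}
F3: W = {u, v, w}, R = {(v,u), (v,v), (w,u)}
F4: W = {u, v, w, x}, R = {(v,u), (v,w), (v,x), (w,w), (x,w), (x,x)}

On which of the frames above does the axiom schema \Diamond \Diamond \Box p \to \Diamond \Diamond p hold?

F4

Frame correspondent (Sahlqvist): \forall x \forall y (x R^2 y \to \exists w (yRw \wedge x R^2 w)) — i.e. a generalized confluence (Geach) condition.
F1: fails — 1R²1 but no w with 1Rw and 1R²w.
F2: fails — cR²e but no w with eRw and cR²w.
F3: fails — vR²u but no t with uRt and vR²t.
F4: condition met.
Valid on: F4.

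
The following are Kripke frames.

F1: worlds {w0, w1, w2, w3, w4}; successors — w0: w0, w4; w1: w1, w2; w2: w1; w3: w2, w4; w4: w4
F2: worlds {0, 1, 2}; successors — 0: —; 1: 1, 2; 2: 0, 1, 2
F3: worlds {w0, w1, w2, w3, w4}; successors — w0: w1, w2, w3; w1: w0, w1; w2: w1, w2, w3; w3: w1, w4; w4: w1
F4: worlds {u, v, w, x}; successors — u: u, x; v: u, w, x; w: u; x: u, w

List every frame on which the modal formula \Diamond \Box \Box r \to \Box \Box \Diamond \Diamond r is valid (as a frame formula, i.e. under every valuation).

This is the axiom for a generalized confluence (Geach) condition; its first-order frame correspondent is \forall x \forall y \forall z ((xRy \wedge x R^2 z) \to \exists w (y R^2 w \wedge z R^2 w)).
F1: fails — w3Rw2, w3R²w4 but no w with w2R²w and w4R²w.
F2: fails — 1R1, 1R²0 but no w with 1R²w and 0R²w.
F3: ✓.
F4: ✓.
Valid on: F3, F4.

F3, F4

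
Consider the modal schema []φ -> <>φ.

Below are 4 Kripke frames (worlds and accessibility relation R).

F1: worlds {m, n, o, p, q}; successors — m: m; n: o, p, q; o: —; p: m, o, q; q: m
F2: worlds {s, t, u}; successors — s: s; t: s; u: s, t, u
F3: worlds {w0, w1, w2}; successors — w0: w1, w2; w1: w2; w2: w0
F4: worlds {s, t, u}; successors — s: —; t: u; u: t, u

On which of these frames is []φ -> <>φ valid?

This is the axiom for seriality; its first-order frame correspondent is forall x exists y Rxy.
F1: fails — world o has no successor.
F2: ✓.
F3: ✓.
F4: fails — world s has no successor.

F2, F3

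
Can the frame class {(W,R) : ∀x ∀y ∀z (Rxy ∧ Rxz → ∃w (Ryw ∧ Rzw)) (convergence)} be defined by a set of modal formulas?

This is a Sahlqvist condition; the .2 axiom ◇□p → □◇p defines it.

Yes — defined by ◇□p → □◇p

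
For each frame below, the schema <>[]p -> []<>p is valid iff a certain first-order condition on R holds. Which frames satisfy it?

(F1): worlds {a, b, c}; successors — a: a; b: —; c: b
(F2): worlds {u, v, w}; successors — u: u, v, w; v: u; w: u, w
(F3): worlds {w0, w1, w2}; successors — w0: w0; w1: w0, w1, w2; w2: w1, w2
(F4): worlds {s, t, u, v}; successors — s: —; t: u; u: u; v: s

This is the axiom for convergence; its first-order frame correspondent is forall x forall y forall z (Rxy & Rxz -> exists w (Ryw & Rzw)).
(F1): fails — Rcb and Rcb but b and b have no common successor.
(F2): holds.
(F3): fails — Rw1w2 and Rw1w0 but w2 and w0 have no common successor.
(F4): fails — Rvs and Rvs but s and s have no common successor.

(F2)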